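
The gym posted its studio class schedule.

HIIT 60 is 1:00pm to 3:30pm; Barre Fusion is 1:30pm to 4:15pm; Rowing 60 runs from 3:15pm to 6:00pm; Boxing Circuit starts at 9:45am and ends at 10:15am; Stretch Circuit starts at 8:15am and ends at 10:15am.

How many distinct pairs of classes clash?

4

Sorted by start: Stretch Circuit, Boxing Circuit, HIIT 60, Barre Fusion, Rowing 60.
Boxing Circuit starts before Stretch Circuit ends → Stretch Circuit and Boxing Circuit overlap.
HIIT 60 starts after Stretch Circuit ends — done with Stretch Circuit.
HIIT 60 starts after Boxing Circuit ends — done with Boxing Circuit.
Barre Fusion starts before HIIT 60 ends → HIIT 60 and Barre Fusion overlap.
Rowing 60 starts before HIIT 60 ends → HIIT 60 and Rowing 60 overlap.
Rowing 60 starts before Barre Fusion ends → Barre Fusion and Rowing 60 overlap.
Overlapping pairs: Barre Fusion & HIIT 60, Barre Fusion & Rowing 60, Boxing Circuit & Stretch Circuit, HIIT 60 & Rowing 60 — 4 in total.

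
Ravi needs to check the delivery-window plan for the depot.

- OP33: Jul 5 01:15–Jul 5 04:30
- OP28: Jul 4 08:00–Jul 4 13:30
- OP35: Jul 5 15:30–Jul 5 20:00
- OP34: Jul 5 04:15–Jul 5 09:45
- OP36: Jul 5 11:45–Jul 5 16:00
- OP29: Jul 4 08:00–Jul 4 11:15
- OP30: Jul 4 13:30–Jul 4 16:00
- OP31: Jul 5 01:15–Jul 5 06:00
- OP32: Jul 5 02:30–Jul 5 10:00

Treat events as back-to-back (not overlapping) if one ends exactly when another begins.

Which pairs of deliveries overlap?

OP28 & OP29, OP31 & OP32, OP31 & OP33, OP31 & OP34, OP32 & OP33, OP32 & OP34, OP33 & OP34, OP35 & OP36

Sorted by start: OP28, OP29, OP30, OP31, OP33, OP32, OP34, OP36, OP35.
OP29 starts before OP28 ends → OP28 and OP29 overlap.
OP30 starts exactly when OP28 ends (back-to-back, no overlap), so nothing later overlaps OP28 either.
OP30 starts after OP29 ends, so nothing later overlaps OP29 either.
OP31 starts after OP30 ends, so nothing later overlaps OP30 either.
OP33 starts before OP31 ends → OP31 and OP33 overlap.
OP32 starts before OP31 ends → OP31 and OP32 overlap.
OP34 starts before OP31 ends → OP31 and OP34 overlap.
OP36 starts after OP31 ends, so nothing later overlaps OP31 either.
OP32 starts before OP33 ends → OP33 and OP32 overlap.
OP34 starts before OP33 ends → OP33 and OP34 overlap.
OP36 starts after OP33 ends, so nothing later overlaps OP33 either.
OP34 starts before OP32 ends → OP32 and OP34 overlap.
OP36 starts after OP32 ends, so nothing later overlaps OP32 either.
OP36 starts after OP34 ends, so nothing later overlaps OP34 either.
OP35 starts before OP36 ends → OP36 and OP35 overlap.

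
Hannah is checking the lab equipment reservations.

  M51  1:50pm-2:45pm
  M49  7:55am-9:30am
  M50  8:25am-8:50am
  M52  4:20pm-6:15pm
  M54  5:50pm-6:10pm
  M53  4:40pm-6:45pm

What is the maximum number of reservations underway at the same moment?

3

Walk through starts and ends in time order (an end at T is processed before a start at T):
7:55am start M49 → 1
8:25am start M50 → 2
8:50am end M50 → 1
9:30am end M49 → 0
1:50pm start M51 → 1
2:45pm end M51 → 0
4:20pm start M52 → 1
4:40pm start M53 → 2
5:50pm start M54 → 3
6:10pm end M54 → 2
6:15pm end M52 → 1
6:45pm end M53 → 0
Peak is 3, at 5:50pm (M52, M53, M54).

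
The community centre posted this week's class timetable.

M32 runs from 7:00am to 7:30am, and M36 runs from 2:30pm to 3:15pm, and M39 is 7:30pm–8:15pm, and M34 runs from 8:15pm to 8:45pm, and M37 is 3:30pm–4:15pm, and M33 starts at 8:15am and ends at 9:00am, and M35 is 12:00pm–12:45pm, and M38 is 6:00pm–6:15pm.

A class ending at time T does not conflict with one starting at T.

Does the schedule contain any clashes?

Sorted by start: M32, M33, M35, M36, M37, M38, M39, M34.
M33 starts after M32 ends — done with M32.
M35 starts after M33 ends — done with M33.
M36 starts after M35 ends — done with M35.
M37 starts after M36 ends — done with M36.
M38 starts after M37 ends — done with M37.
M39 starts after M38 ends — done with M38.
M34 starts exactly when M39 ends (back-to-back, no overlap).
Every pair is clear; the schedule has no overlaps.

No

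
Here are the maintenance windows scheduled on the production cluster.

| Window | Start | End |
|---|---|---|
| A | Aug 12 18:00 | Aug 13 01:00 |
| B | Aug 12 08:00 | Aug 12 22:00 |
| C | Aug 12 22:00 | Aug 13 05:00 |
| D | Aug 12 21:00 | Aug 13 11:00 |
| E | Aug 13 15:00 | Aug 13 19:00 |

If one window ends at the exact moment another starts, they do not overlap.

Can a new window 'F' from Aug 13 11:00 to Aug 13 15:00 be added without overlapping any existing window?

Yes — the slot is free

B: ends Aug 12 22:00 at or before F starts Aug 13 11:00 → clear.
A: ends Aug 13 01:00 at or before F starts Aug 13 11:00 → clear.
D: ends Aug 13 11:00 at or before F starts Aug 13 11:00 → clear.
C: ends Aug 13 05:00 at or before F starts Aug 13 11:00 → clear.
E: starts Aug 13 15:00 at or after F ends Aug 13 15:00 → clear.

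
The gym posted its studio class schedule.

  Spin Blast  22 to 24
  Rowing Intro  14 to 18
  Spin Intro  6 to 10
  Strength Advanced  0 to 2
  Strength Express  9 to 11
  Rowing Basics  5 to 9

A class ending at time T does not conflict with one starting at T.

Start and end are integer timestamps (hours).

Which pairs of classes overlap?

Rowing Basics & Spin Intro, Spin Intro & Strength Express

Sorted by start: Strength Advanced, Rowing Basics, Spin Intro, Strength Express, Rowing Intro, Spin Blast.
Rowing Basics starts after Strength Advanced ends; Strength Advanced is clear from here.
Spin Intro starts before Rowing Basics ends → Rowing Basics and Spin Intro overlap.
Strength Express starts exactly when Rowing Basics ends (back-to-back, no overlap); Rowing Basics is clear from here.
Strength Express starts before Spin Intro ends → Spin Intro and Strength Express overlap.
Rowing Intro starts after Spin Intro ends; Spin Intro is clear from here.
Rowing Intro starts after Strength Express ends; Strength Express is clear from here.
Spin Blast starts after Rowing Intro ends.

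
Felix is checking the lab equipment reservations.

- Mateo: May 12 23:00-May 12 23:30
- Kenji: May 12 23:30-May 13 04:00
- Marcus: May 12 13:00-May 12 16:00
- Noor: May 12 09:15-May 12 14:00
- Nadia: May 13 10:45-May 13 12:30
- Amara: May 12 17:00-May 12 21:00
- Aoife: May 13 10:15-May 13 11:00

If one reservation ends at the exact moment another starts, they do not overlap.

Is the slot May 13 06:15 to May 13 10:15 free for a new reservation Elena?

Noor: ends May 12 14:00 at or before Elena starts May 13 06:15 → clear.
Marcus: ends May 12 16:00 at or before Elena starts May 13 06:15 → clear.
Amara: ends May 12 21:00 at or before Elena starts May 13 06:15 → clear.
Mateo: ends May 12 23:30 at or before Elena starts May 13 06:15 → clear.
Kenji: ends May 13 04:00 at or before Elena starts May 13 06:15 → clear.
Aoife: starts May 13 10:15 at or after Elena ends May 13 10:15 → clear.
Nadia: starts May 13 10:45 at or after Elena ends May 13 10:15 → clear.

Yes — the slot is free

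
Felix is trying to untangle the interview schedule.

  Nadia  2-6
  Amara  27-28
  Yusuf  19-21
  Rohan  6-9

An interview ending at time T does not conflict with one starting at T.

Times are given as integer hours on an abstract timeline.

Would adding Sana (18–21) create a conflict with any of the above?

Nadia: ends 6 at or before Sana starts 18 → clear.
Rohan: ends 9 at or before Sana starts 18 → clear.
Yusuf: starts 19 before Sana ends 21, and ends 21 after Sana starts 18 → overlap.
Amara: starts 27 at or after Sana ends 21 → clear.
Sana overlaps Yusuf.

Yes — it overlaps Yusuf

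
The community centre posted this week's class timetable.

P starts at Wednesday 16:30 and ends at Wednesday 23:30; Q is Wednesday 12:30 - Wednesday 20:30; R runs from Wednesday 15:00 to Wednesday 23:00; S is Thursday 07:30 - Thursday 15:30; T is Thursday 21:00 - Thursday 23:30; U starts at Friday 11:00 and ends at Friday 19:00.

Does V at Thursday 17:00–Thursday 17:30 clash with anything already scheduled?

Q: ends Wednesday 20:30 at or before V starts Thursday 17:00 → clear.
R: ends Wednesday 23:00 at or before V starts Thursday 17:00 → clear.
P: ends Wednesday 23:30 at or before V starts Thursday 17:00 → clear.
S: ends Thursday 15:30 at or before V starts Thursday 17:00 → clear.
T: starts Thursday 21:00 at or after V ends Thursday 17:30 → clear.
U: starts Friday 11:00 at or after V ends Thursday 17:30 → clear.

No — it doesn't clash with anything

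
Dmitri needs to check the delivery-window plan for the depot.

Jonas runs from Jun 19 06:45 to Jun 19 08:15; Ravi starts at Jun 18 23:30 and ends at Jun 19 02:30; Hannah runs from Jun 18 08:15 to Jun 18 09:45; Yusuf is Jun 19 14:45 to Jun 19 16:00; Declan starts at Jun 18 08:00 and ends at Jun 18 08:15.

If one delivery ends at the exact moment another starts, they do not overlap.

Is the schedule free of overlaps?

Yes

Sorted by start: Declan, Hannah, Ravi, Jonas, Yusuf.
Hannah starts exactly when Declan ends (back-to-back, no overlap) — done with Declan.
Ravi starts after Hannah ends — done with Hannah.
Jonas starts after Ravi ends — done with Ravi.
Yusuf starts after Jonas ends.
Every pair is clear; the schedule has no overlaps.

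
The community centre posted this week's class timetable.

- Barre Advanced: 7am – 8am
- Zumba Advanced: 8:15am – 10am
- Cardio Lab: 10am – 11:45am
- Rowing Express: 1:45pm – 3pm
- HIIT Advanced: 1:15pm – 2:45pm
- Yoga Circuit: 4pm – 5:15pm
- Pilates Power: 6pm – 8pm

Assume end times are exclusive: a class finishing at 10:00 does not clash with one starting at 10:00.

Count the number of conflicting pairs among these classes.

1

Two intervals overlap when each starts before the other ends.
Sorted by start: Barre Advanced, Zumba Advanced, Cardio Lab, HIIT Advanced, Rowing Express, Yoga Circuit, Pilates Power.
Zumba Advanced starts after Barre Advanced ends, so nothing later overlaps Barre Advanced either.
Cardio Lab starts exactly when Zumba Advanced ends (back-to-back, no overlap), so nothing later overlaps Zumba Advanced either.
HIIT Advanced starts after Cardio Lab ends, so nothing later overlaps Cardio Lab either.
Rowing Express starts before HIIT Advanced ends → HIIT Advanced and Rowing Express overlap.
Yoga Circuit starts after HIIT Advanced ends, so nothing later overlaps HIIT Advanced either.
Yoga Circuit starts after Rowing Express ends, so nothing later overlaps Rowing Express either.
Pilates Power starts after Yoga Circuit ends.
Overlapping pairs: HIIT Advanced & Rowing Express — 1 in total.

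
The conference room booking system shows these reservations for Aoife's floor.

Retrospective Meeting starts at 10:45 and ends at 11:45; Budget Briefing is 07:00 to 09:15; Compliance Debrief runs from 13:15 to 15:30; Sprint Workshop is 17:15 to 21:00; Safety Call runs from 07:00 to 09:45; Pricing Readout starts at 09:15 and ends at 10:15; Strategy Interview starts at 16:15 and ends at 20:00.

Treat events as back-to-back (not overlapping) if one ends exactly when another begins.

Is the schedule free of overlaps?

Sorted by start: Safety Call, Budget Briefing, Pricing Readout, Retrospective Meeting, Compliance Debrief, Strategy Interview, Sprint Workshop.
Budget Briefing starts before Safety Call ends → Safety Call and Budget Briefing overlap.
That's a conflict, so the schedule is not conflict-free.

No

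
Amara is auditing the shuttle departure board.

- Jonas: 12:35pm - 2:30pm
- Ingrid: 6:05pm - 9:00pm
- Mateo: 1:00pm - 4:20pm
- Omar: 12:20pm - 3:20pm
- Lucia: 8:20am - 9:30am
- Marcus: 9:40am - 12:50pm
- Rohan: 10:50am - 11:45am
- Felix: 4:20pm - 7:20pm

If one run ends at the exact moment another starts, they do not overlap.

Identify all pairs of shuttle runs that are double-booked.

Sorted by start: Lucia, Marcus, Rohan, Omar, Jonas, Mateo, Felix, Ingrid.
Marcus starts after Lucia ends, so Lucia has no further overlaps.
Rohan starts before Marcus ends → Marcus and Rohan overlap.
Omar starts before Marcus ends → Marcus and Omar overlap.
Jonas starts before Marcus ends → Marcus and Jonas overlap.
Mateo starts after Marcus ends, so Marcus has no further overlaps.
Omar starts after Rohan ends, so Rohan has no further overlaps.
Jonas starts before Omar ends → Omar and Jonas overlap.
Mateo starts before Omar ends → Omar and Mateo overlap.
Felix starts after Omar ends, so Omar has no further overlaps.
Mateo starts before Jonas ends → Jonas and Mateo overlap.
Felix starts after Jonas ends, so Jonas has no further overlaps.
Felix starts exactly when Mateo ends (back-to-back, no overlap), so Mateo has no further overlaps.
Ingrid starts before Felix ends → Felix and Ingrid overlap.

Felix & Ingrid, Jonas & Marcus, Jonas & Mateo, Jonas & Omar, Marcus & Omar, Marcus & Rohan, Mateo & Omar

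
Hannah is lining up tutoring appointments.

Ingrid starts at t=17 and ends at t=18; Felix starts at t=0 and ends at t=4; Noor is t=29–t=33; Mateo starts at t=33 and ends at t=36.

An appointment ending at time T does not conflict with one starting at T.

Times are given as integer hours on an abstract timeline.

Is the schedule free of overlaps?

Check each pair: they overlap iff neither finishes before the other starts.
Sorted by start: Felix, Ingrid, Noor, Mateo.
Ingrid starts after Felix ends, so Felix has no further overlaps.
Noor starts after Ingrid ends, so Ingrid has no further overlaps.
Mateo starts exactly when Noor ends (back-to-back, no overlap).
Every pair is clear; the schedule has no overlaps.

Yes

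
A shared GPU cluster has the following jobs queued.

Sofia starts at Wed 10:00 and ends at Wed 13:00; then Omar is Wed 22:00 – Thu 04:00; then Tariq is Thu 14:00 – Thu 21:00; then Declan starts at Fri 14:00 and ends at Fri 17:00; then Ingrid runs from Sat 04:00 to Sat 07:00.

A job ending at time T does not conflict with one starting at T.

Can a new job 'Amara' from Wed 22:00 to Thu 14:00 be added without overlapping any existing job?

No — it overlaps Omar

Sofia: ends Wed 13:00 at or before Amara starts Wed 22:00 → clear.
Omar: starts Wed 22:00 before Amara ends Thu 14:00, and ends Thu 04:00 after Amara starts Wed 22:00 → overlap.
Tariq: starts Thu 14:00 at or after Amara ends Thu 14:00 → clear.
Declan: starts Fri 14:00 at or after Amara ends Thu 14:00 → clear.
Ingrid: starts Sat 04:00 at or after Amara ends Thu 14:00 → clear.
Amara overlaps Omar.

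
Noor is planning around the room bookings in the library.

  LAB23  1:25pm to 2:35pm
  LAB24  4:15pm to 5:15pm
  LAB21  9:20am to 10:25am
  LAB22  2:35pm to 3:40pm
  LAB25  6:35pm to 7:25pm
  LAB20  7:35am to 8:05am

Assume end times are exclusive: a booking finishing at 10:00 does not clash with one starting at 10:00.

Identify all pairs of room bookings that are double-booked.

Check each pair: they overlap iff neither finishes before the other starts.
Sorted by start: LAB20, LAB21, LAB23, LAB22, LAB24, LAB25.
LAB21 starts after LAB20 ends; LAB20 is clear from here.
LAB23 starts after LAB21 ends; LAB21 is clear from here.
LAB22 starts exactly when LAB23 ends (back-to-back, no overlap); LAB23 is clear from here.
LAB24 starts after LAB22 ends; LAB22 is clear from here.
LAB25 starts after LAB24 ends.

no conflicts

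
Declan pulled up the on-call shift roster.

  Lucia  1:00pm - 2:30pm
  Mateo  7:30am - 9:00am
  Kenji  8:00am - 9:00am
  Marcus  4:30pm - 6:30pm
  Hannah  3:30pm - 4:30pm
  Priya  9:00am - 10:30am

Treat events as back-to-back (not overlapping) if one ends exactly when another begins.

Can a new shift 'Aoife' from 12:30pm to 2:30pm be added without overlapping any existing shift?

Mateo: ends 9:00am at or before Aoife starts 12:30pm → clear.
Kenji: ends 9:00am at or before Aoife starts 12:30pm → clear.
Priya: ends 10:30am at or before Aoife starts 12:30pm → clear.
Lucia: starts 1:00pm before Aoife ends 2:30pm, and ends 2:30pm after Aoife starts 12:30pm → overlap.
Hannah: starts 3:30pm at or after Aoife ends 2:30pm → clear.
Marcus: starts 4:30pm at or after Aoife ends 2:30pm → clear.
Aoife overlaps Lucia.

No — it overlaps Lucia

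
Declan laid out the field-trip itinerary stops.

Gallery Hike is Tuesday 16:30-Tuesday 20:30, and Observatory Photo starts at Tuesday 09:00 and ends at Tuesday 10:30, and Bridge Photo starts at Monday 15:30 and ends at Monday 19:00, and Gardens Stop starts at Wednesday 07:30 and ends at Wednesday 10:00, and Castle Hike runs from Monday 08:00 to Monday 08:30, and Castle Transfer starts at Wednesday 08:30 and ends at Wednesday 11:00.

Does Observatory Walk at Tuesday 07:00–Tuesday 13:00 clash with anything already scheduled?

Yes — it overlaps Observatory Photo

Castle Hike: ends Monday 08:30 at or before Observatory Walk starts Tuesday 07:00 → clear.
Bridge Photo: ends Monday 19:00 at or before Observatory Walk starts Tuesday 07:00 → clear.
Observatory Photo: starts Tuesday 09:00 before Observatory Walk ends Tuesday 13:00, and ends Tuesday 10:30 after Observatory Walk starts Tuesday 07:00 → overlap.
Gallery Hike: starts Tuesday 16:30 at or after Observatory Walk ends Tuesday 13:00 → clear.
Gardens Stop: starts Wednesday 07:30 at or after Observatory Walk ends Tuesday 13:00 → clear.
Castle Transfer: starts Wednesday 08:30 at or after Observatory Walk ends Tuesday 13:00 → clear.
Observatory Walk overlaps Observatory Photo.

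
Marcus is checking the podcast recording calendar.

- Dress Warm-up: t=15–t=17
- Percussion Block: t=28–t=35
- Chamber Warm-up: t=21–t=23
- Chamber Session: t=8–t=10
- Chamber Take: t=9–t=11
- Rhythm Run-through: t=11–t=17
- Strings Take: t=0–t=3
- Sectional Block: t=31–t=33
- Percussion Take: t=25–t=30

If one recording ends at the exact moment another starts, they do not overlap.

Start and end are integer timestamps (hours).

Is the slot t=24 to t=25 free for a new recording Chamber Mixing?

Yes — the slot is free

Strings Take: ends t=3 at or before Chamber Mixing starts t=24 → clear.
Chamber Session: ends t=10 at or before Chamber Mixing starts t=24 → clear.
Chamber Take: ends t=11 at or before Chamber Mixing starts t=24 → clear.
Rhythm Run-through: ends t=17 at or before Chamber Mixing starts t=24 → clear.
Dress Warm-up: ends t=17 at or before Chamber Mixing starts t=24 → clear.
Chamber Warm-up: ends t=23 at or before Chamber Mixing starts t=24 → clear.
Percussion Take: starts t=25 at or after Chamber Mixing ends t=25 → clear.
Percussion Block: starts t=28 at or after Chamber Mixing ends t=25 → clear.
Sectional Block: starts t=31 at or after Chamber Mixing ends t=25 → clear.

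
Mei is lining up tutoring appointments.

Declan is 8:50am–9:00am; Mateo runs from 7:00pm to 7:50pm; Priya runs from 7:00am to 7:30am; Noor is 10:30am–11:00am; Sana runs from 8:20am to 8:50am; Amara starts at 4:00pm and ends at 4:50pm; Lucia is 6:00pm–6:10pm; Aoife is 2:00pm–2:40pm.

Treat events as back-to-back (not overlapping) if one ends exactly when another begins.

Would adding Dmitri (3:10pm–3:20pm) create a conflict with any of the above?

No — it doesn't clash with anything

Priya: ends 7:30am at or before Dmitri starts 3:10pm → clear.
Sana: ends 8:50am at or before Dmitri starts 3:10pm → clear.
Declan: ends 9:00am at or before Dmitri starts 3:10pm → clear.
Noor: ends 11:00am at or before Dmitri starts 3:10pm → clear.
Aoife: ends 2:40pm at or before Dmitri starts 3:10pm → clear.
Amara: starts 4:00pm at or after Dmitri ends 3:20pm → clear.
Lucia: starts 6:00pm at or after Dmitri ends 3:20pm → clear.
Mateo: starts 7:00pm at or after Dmitri ends 3:20pm → clear.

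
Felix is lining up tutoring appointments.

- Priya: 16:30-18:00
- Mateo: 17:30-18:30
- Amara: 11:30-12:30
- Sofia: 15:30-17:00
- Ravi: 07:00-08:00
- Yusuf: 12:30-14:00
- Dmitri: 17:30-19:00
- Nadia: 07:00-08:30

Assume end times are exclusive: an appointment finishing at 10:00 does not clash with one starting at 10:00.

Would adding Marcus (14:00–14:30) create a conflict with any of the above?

No — it doesn't clash with anything

Ravi: ends 08:00 at or before Marcus starts 14:00 → clear.
Nadia: ends 08:30 at or before Marcus starts 14:00 → clear.
Amara: ends 12:30 at or before Marcus starts 14:00 → clear.
Yusuf: ends 14:00 at or before Marcus starts 14:00 → clear.
Sofia: starts 15:30 at or after Marcus ends 14:30 → clear.
Priya: starts 16:30 at or after Marcus ends 14:30 → clear.
Dmitri: starts 17:30 at or after Marcus ends 14:30 → clear.
Mateo: starts 17:30 at or after Marcus ends 14:30 → clear.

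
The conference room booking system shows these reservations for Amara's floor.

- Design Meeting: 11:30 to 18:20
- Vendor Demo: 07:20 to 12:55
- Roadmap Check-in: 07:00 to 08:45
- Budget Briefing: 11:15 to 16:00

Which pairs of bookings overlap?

Budget Briefing & Design Meeting, Budget Briefing & Vendor Demo, Design Meeting & Vendor Demo, Roadmap Check-in & Vendor Demo

Sorted by start: Roadmap Check-in, Vendor Demo, Budget Briefing, Design Meeting.
Vendor Demo starts before Roadmap Check-in ends → Roadmap Check-in and Vendor Demo overlap.
Budget Briefing starts after Roadmap Check-in ends — done with Roadmap Check-in.
Budget Briefing starts before Vendor Demo ends → Vendor Demo and Budget Briefing overlap.
Design Meeting starts before Vendor Demo ends → Vendor Demo and Design Meeting overlap.
Design Meeting starts before Budget Briefing ends → Budget Briefing and Design Meeting overlap.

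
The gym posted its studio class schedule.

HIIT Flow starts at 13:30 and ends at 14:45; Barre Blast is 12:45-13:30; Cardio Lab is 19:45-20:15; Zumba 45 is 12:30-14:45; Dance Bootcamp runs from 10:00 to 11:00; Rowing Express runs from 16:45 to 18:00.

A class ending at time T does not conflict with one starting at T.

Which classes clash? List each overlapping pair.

Barre Blast & Zumba 45, HIIT Flow & Zumba 45

Sorted by start: Dance Bootcamp, Zumba 45, Barre Blast, HIIT Flow, Rowing Express, Cardio Lab.
Zumba 45 starts after Dance Bootcamp ends, so nothing later overlaps Dance Bootcamp either.
Barre Blast starts before Zumba 45 ends → Zumba 45 and Barre Blast overlap.
HIIT Flow starts before Zumba 45 ends → Zumba 45 and HIIT Flow overlap.
Rowing Express starts after Zumba 45 ends, so nothing later overlaps Zumba 45 either.
HIIT Flow starts exactly when Barre Blast ends (back-to-back, no overlap), so nothing later overlaps Barre Blast either.
Rowing Express starts after HIIT Flow ends, so nothing later overlaps HIIT Flow either.
Cardio Lab starts after Rowing Express ends.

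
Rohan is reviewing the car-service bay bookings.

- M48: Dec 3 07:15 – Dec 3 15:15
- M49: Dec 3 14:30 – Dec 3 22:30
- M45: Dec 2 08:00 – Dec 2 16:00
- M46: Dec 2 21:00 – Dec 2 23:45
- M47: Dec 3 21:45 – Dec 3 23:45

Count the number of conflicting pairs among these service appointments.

2

Sorted by start: M45, M46, M48, M49, M47.
M46 starts after M45 ends, so M45 has no further overlaps.
M48 starts after M46 ends, so M46 has no further overlaps.
M49 starts before M48 ends → M48 and M49 overlap.
M47 starts after M48 ends.
M47 starts before M49 ends → M49 and M47 overlap.
Overlapping pairs: M47 & M49, M48 & M49 — 2 in total.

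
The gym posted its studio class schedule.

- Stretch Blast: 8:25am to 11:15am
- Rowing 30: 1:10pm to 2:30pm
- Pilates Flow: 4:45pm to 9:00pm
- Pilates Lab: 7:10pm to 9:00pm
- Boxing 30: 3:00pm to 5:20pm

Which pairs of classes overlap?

Sorted by start: Stretch Blast, Rowing 30, Boxing 30, Pilates Flow, Pilates Lab.
Rowing 30 starts after Stretch Blast ends — done with Stretch Blast.
Boxing 30 starts after Rowing 30 ends — done with Rowing 30.
Pilates Flow starts before Boxing 30 ends → Boxing 30 and Pilates Flow overlap.
Pilates Lab starts after Boxing 30 ends.
Pilates Lab starts before Pilates Flow ends → Pilates Flow and Pilates Lab overlap.

Boxing 30 & Pilates Flow, Pilates Flow & Pilates Lab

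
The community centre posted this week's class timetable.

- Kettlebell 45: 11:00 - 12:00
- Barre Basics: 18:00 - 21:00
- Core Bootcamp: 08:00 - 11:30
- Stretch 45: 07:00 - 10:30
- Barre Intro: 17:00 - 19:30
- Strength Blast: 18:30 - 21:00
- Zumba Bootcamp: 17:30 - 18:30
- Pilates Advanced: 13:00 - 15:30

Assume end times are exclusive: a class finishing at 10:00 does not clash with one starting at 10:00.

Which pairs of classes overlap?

Sorted by start: Stretch 45, Core Bootcamp, Kettlebell 45, Pilates Advanced, Barre Intro, Zumba Bootcamp, Barre Basics, Strength Blast.
Core Bootcamp starts before Stretch 45 ends → Stretch 45 and Core Bootcamp overlap.
Kettlebell 45 starts after Stretch 45 ends — done with Stretch 45.
Kettlebell 45 starts before Core Bootcamp ends → Core Bootcamp and Kettlebell 45 overlap.
Pilates Advanced starts after Core Bootcamp ends — done with Core Bootcamp.
Pilates Advanced starts after Kettlebell 45 ends — done with Kettlebell 45.
Barre Intro starts after Pilates Advanced ends — done with Pilates Advanced.
Zumba Bootcamp starts before Barre Intro ends → Barre Intro and Zumba Bootcamp overlap.
Barre Basics starts before Barre Intro ends → Barre Intro and Barre Basics overlap.
Strength Blast starts before Barre Intro ends → Barre Intro and Strength Blast overlap.
Barre Basics starts before Zumba Bootcamp ends → Zumba Bootcamp and Barre Basics overlap.
Strength Blast starts exactly when Zumba Bootcamp ends (back-to-back, no overlap).
Strength Blast starts before Barre Basics ends → Barre Basics and Strength Blast overlap.

Barre Basics & Barre Intro, Barre Basics & Strength Blast, Barre Basics & Zumba Bootcamp, Barre Intro & Strength Blast, Barre Intro & Zumba Bootcamp, Core Bootcamp & Kettlebell 45, Core Bootcamp & Stretch 45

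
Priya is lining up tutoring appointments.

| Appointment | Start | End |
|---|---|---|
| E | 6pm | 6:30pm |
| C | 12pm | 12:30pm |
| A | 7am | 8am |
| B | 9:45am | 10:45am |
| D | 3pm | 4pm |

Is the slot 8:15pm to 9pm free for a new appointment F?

A: ends 8am at or before F starts 8:15pm → clear.
B: ends 10:45am at or before F starts 8:15pm → clear.
C: ends 12:30pm at or before F starts 8:15pm → clear.
D: ends 4pm at or before F starts 8:15pm → clear.
E: ends 6:30pm at or before F starts 8:15pm → clear.

Yes — the slot is free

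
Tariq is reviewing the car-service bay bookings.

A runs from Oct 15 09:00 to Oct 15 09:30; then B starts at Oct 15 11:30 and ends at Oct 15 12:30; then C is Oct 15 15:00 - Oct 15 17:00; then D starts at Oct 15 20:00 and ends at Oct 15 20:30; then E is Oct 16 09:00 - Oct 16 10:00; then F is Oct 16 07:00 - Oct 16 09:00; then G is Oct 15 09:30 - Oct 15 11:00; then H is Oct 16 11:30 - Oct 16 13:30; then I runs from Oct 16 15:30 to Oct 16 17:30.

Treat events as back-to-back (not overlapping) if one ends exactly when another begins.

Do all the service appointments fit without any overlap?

Sorted by start: A, G, B, C, D, F, E, H, I.
G starts exactly when A ends (back-to-back, no overlap), so A has no further overlaps.
B starts after G ends, so G has no further overlaps.
C starts after B ends, so B has no further overlaps.
D starts after C ends, so C has no further overlaps.
F starts after D ends, so D has no further overlaps.
E starts exactly when F ends (back-to-back, no overlap), so F has no further overlaps.
H starts after E ends, so E has no further overlaps.
I starts after H ends.
Every pair is clear; the schedule has no overlaps.

Yes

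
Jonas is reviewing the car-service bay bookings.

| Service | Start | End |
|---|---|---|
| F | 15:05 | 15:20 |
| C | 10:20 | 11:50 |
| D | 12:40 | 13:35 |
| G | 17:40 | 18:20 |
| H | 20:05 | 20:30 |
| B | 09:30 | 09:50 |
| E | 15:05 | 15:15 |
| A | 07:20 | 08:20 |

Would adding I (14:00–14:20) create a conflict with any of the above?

No — it doesn't clash with anything

A: ends 08:20 at or before I starts 14:00 → clear.
B: ends 09:50 at or before I starts 14:00 → clear.
C: ends 11:50 at or before I starts 14:00 → clear.
D: ends 13:35 at or before I starts 14:00 → clear.
E: starts 15:05 at or after I ends 14:20 → clear.
F: starts 15:05 at or after I ends 14:20 → clear.
G: starts 17:40 at or after I ends 14:20 → clear.
H: starts 20:05 at or after I ends 14:20 → clear.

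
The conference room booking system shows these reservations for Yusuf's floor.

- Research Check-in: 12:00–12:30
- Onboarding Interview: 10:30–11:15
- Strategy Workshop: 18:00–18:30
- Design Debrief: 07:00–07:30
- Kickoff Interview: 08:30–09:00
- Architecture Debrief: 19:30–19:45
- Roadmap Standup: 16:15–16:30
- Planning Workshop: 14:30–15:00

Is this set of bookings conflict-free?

Yes

Sorted by start: Design Debrief, Kickoff Interview, Onboarding Interview, Research Check-in, Planning Workshop, Roadmap Standup, Strategy Workshop, Architecture Debrief.
Kickoff Interview starts after Design Debrief ends; Design Debrief is clear from here.
Onboarding Interview starts after Kickoff Interview ends; Kickoff Interview is clear from here.
Research Check-in starts after Onboarding Interview ends; Onboarding Interview is clear from here.
Planning Workshop starts after Research Check-in ends; Research Check-in is clear from here.
Roadmap Standup starts after Planning Workshop ends; Planning Workshop is clear from here.
Strategy Workshop starts after Roadmap Standup ends; Roadmap Standup is clear from here.
Architecture Debrief starts after Strategy Workshop ends.
Every pair is clear; the schedule has no overlaps.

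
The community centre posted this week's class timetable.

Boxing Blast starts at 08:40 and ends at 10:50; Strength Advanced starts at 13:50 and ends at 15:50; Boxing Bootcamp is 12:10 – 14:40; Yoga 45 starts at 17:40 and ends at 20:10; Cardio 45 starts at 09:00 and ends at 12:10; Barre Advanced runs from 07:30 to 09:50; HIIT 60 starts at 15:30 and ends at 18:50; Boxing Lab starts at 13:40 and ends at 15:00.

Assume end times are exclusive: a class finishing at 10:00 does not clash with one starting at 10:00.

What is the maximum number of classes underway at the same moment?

Walk through starts and ends in time order (an end at T is processed before a start at T):
07:30 start Barre Advanced → 1
08:40 start Boxing Blast → 2
09:00 start Cardio 45 → 3
09:50 end Barre Advanced → 2
10:50 end Boxing Blast → 1
12:10 end Cardio 45 → 0
12:10 start Boxing Bootcamp → 1
13:40 start Boxing Lab → 2
13:50 start Strength Advanced → 3
14:40 end Boxing Bootcamp → 2
15:00 end Boxing Lab → 1
15:30 start HIIT 60 → 2
15:50 end Strength Advanced → 1
17:40 start Yoga 45 → 2
18:50 end HIIT 60 → 1
20:10 end Yoga 45 → 0
Peak is 3, at 09:00 (Barre Advanced, Boxing Blast, Cardio 45).

3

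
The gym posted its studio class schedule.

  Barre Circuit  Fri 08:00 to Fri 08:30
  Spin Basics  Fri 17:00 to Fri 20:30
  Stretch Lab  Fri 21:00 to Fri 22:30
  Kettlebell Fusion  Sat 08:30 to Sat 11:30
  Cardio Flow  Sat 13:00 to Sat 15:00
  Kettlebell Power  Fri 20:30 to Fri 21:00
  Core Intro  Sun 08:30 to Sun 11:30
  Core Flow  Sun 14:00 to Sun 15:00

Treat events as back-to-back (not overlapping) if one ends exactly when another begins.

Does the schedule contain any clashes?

No

Sorted by start: Barre Circuit, Spin Basics, Kettlebell Power, Stretch Lab, Kettlebell Fusion, Cardio Flow, Core Intro, Core Flow.
Spin Basics starts after Barre Circuit ends; Barre Circuit is clear from here.
Kettlebell Power starts exactly when Spin Basics ends (back-to-back, no overlap); Spin Basics is clear from here.
Stretch Lab starts exactly when Kettlebell Power ends (back-to-back, no overlap); Kettlebell Power is clear from here.
Kettlebell Fusion starts after Stretch Lab ends; Stretch Lab is clear from here.
Cardio Flow starts after Kettlebell Fusion ends; Kettlebell Fusion is clear from here.
Core Intro starts after Cardio Flow ends; Cardio Flow is clear from here.
Core Flow starts after Core Intro ends.
Every pair is clear; the schedule has no overlaps.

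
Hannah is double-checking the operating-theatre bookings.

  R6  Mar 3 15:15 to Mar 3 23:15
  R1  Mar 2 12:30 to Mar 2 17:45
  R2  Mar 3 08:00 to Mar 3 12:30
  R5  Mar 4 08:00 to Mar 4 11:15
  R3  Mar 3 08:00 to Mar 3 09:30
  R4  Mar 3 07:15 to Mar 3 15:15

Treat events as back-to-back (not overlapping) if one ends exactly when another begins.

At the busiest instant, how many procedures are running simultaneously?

Walk through starts and ends in time order (an end at T is processed before a start at T):
Mar 2 12:30 start R1 → 1
Mar 2 17:45 end R1 → 0
Mar 3 07:15 start R4 → 1
Mar 3 08:00 start R2 → 2
Mar 3 08:00 start R3 → 3
Mar 3 09:30 end R3 → 2
Mar 3 12:30 end R2 → 1
Mar 3 15:15 end R4 → 0
Mar 3 15:15 start R6 → 1
Mar 3 23:15 end R6 → 0
Mar 4 08:00 start R5 → 1
Mar 4 11:15 end R5 → 0
Peak is 3, at Mar 3 08:00 (R2, R3, R4).

3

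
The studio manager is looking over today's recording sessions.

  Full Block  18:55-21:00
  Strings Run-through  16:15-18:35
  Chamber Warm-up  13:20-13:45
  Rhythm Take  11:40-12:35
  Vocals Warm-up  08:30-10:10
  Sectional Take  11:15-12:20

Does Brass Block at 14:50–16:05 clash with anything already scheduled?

Vocals Warm-up: ends 10:10 at or before Brass Block starts 14:50 → clear.
Sectional Take: ends 12:20 at or before Brass Block starts 14:50 → clear.
Rhythm Take: ends 12:35 at or before Brass Block starts 14:50 → clear.
Chamber Warm-up: ends 13:45 at or before Brass Block starts 14:50 → clear.
Strings Run-through: starts 16:15 at or after Brass Block ends 16:05 → clear.
Full Block: starts 18:55 at or after Brass Block ends 16:05 → clear.

No — it doesn't clash with anything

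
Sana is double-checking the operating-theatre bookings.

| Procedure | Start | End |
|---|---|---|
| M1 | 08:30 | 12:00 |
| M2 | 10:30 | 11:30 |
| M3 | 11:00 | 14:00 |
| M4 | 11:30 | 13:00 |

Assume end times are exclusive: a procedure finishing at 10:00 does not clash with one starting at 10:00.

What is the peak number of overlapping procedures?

3

Walk through starts and ends in time order (an end at T is processed before a start at T):
08:30 start M1 → 1
10:30 start M2 → 2
11:00 start M3 → 3
11:30 end M2 → 2
11:30 start M4 → 3
12:00 end M1 → 2
13:00 end M4 → 1
14:00 end M3 → 0
Peak is 3, at 11:00 (M1, M2, M3).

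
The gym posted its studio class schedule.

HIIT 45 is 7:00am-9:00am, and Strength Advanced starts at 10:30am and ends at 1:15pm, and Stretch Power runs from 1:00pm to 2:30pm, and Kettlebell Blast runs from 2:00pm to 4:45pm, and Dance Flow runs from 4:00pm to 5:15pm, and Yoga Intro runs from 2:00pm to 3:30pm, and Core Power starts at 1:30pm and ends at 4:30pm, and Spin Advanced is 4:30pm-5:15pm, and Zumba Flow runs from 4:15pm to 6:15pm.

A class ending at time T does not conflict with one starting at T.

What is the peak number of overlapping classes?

4

Walk through starts and ends in time order (an end at T is processed before a start at T):
7:00am start HIIT 45 → 1
9:00am end HIIT 45 → 0
10:30am start Strength Advanced → 1
1:00pm start Stretch Power → 2
1:15pm end Strength Advanced → 1
1:30pm start Core Power → 2
2:00pm start Kettlebell Blast → 3
2:00pm start Yoga Intro → 4
2:30pm end Stretch Power → 3
3:30pm end Yoga Intro → 2
4:00pm start Dance Flow → 3
4:15pm start Zumba Flow → 4
4:30pm end Core Power → 3
4:30pm start Spin Advanced → 4
4:45pm end Kettlebell Blast → 3
5:15pm end Dance Flow → 2
5:15pm end Spin Advanced → 1
6:15pm end Zumba Flow → 0
Peak is 4, at 2:00pm (Core Power, Kettlebell Blast, Stretch Power, Yoga Intro).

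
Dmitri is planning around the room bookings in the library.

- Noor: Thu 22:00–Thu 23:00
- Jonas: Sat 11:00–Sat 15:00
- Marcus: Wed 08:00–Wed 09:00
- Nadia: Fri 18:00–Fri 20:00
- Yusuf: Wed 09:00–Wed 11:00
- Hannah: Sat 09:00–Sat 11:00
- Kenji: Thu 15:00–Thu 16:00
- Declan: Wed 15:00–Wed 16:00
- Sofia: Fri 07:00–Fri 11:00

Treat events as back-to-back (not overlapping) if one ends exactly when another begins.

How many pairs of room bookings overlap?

0

Sorted by start: Marcus, Yusuf, Declan, Kenji, Noor, Sofia, Nadia, Hannah, Jonas.
Yusuf starts exactly when Marcus ends (back-to-back, no overlap) — done with Marcus.
Declan starts after Yusuf ends — done with Yusuf.
Kenji starts after Declan ends — done with Declan.
Noor starts after Kenji ends — done with Kenji.
Sofia starts after Noor ends — done with Noor.
Nadia starts after Sofia ends — done with Sofia.
Hannah starts after Nadia ends — done with Nadia.
Jonas starts exactly when Hannah ends (back-to-back, no overlap).
No pair overlaps.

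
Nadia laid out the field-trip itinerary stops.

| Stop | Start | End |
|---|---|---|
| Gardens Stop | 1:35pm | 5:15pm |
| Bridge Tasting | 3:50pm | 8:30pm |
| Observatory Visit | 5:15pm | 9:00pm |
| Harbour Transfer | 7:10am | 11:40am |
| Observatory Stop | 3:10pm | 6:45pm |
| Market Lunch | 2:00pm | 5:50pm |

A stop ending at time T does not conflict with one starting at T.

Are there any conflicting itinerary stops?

Two intervals overlap when each starts before the other ends.
Sorted by start: Harbour Transfer, Gardens Stop, Market Lunch, Observatory Stop, Bridge Tasting, Observatory Visit.
Gardens Stop starts after Harbour Transfer ends, so Harbour Transfer has no further overlaps.
Market Lunch starts before Gardens Stop ends → Gardens Stop and Market Lunch overlap.
That's a conflict, so the schedule is not conflict-free.

Yes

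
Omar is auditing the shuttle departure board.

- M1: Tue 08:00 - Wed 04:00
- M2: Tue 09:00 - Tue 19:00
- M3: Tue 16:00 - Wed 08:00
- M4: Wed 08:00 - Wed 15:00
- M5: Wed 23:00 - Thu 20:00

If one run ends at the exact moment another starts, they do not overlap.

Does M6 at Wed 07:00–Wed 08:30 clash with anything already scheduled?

M1: ends Wed 04:00 at or before M6 starts Wed 07:00 → clear.
M2: ends Tue 19:00 at or before M6 starts Wed 07:00 → clear.
M3: starts Tue 16:00 before M6 ends Wed 08:30, and ends Wed 08:00 after M6 starts Wed 07:00 → overlap.
M4: starts Wed 08:00 before M6 ends Wed 08:30, and ends Wed 15:00 after M6 starts Wed 07:00 → overlap.
M5: starts Wed 23:00 at or after M6 ends Wed 08:30 → clear.
M6 overlaps M3, M4.

Yes — it overlaps M3, M4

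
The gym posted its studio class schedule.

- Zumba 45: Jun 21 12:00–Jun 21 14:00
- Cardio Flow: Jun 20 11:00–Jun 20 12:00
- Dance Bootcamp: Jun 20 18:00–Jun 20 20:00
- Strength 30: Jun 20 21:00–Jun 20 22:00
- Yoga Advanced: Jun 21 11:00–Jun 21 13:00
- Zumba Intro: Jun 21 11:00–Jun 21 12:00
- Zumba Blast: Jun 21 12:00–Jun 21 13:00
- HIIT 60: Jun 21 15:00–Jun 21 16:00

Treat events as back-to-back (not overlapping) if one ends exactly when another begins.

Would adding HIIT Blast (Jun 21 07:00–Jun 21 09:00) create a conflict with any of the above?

No — it doesn't clash with anything

Cardio Flow: ends Jun 20 12:00 at or before HIIT Blast starts Jun 21 07:00 → clear.
Dance Bootcamp: ends Jun 20 20:00 at or before HIIT Blast starts Jun 21 07:00 → clear.
Strength 30: ends Jun 20 22:00 at or before HIIT Blast starts Jun 21 07:00 → clear.
Yoga Advanced: starts Jun 21 11:00 at or after HIIT Blast ends Jun 21 09:00 → clear.
Zumba Intro: starts Jun 21 11:00 at or after HIIT Blast ends Jun 21 09:00 → clear.
Zumba 45: starts Jun 21 12:00 at or after HIIT Blast ends Jun 21 09:00 → clear.
Zumba Blast: starts Jun 21 12:00 at or after HIIT Blast ends Jun 21 09:00 → clear.
HIIT 60: starts Jun 21 15:00 at or after HIIT Blast ends Jun 21 09:00 → clear.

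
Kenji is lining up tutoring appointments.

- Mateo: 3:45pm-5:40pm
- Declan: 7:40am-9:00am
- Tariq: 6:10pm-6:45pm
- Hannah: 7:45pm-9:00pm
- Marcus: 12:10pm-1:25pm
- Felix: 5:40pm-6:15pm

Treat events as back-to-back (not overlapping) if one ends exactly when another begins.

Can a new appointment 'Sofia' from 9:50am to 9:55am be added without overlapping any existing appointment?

Declan: ends 9:00am at or before Sofia starts 9:50am → clear.
Marcus: starts 12:10pm at or after Sofia ends 9:55am → clear.
Mateo: starts 3:45pm at or after Sofia ends 9:55am → clear.
Felix: starts 5:40pm at or after Sofia ends 9:55am → clear.
Tariq: starts 6:10pm at or after Sofia ends 9:55am → clear.
Hannah: starts 7:45pm at or after Sofia ends 9:55am → clear.

Yes — the slot is free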